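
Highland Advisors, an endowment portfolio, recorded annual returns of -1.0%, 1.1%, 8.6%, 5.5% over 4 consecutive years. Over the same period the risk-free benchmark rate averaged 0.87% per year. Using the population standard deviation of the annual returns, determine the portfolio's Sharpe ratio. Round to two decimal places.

r̄ = (-1 + 1.1 + 8.6 + 5.5) / 4 = 3.5500%
Population std dev = √[56.0100 / 4] = 3.7420%
Sharpe = (r̄ − rf) / σ = (3.5500 − 0.87) / 3.7420 = 2.6800 / 3.7420 = 0.7162

0.72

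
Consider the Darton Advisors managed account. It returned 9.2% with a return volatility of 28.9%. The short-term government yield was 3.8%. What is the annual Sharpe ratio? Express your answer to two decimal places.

0.19

Sharpe = (Rp − Rf) / σp = (9.2% − 3.8%) / 28.9% = 5.40% / 28.9% = 0.1869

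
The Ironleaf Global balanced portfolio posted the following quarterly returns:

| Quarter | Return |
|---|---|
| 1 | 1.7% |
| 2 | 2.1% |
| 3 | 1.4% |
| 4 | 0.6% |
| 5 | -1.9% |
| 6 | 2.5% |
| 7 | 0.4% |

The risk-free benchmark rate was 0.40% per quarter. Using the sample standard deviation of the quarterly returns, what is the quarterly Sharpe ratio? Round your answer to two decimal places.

r̄ = (1.7 + 2.1 + 1.4 + 0.6 − 1.9 + 2.5 + 0.4) / 7 = 6.80 / 7 = 0.9714%
Sample σ = √[Σ(r − r̄)² / 6] = √[13.0343 / 6] = √2.1724 = 1.4739%
Sharpe = (r̄ − rf) / σ = (0.9714 − 0.4) / 1.4739 = 0.5714 / 1.4739 = 0.3877

0.39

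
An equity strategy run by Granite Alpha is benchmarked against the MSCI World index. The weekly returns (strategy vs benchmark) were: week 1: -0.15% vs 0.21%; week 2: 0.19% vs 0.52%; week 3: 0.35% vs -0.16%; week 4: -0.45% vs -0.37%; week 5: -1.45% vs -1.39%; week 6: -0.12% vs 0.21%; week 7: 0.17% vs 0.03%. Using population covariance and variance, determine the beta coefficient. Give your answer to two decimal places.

0.85

r̄p = -0.2086%,  r̄m = -0.1357%
Cov = Σ(rp − r̄p)(rm − r̄m) / 7 = 0.2822
Var(rm) = Σ(rm − r̄m)² / 7 = 0.3322
β = Cov / Var = 0.2822 / 0.3322 = 0.8495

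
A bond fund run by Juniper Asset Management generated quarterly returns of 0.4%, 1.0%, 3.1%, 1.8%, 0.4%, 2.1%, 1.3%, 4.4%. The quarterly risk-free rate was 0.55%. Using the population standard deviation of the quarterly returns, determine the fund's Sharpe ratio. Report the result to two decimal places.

μ = (0.4 + 1 + 3.1 + 1.8 + 0.4 + 2.1 + 1.3 + 4.4) / 8 = 1.8125%
Population std dev = √[13.3488 / 8] = 1.2917%
Sharpe = (μ − rf) / σ = (1.8125 − 0.55) / 1.2917 = 1.2625 / 1.2917 = 0.9774

0.98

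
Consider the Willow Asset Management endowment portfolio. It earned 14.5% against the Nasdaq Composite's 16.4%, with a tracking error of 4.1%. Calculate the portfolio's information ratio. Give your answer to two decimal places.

IR = (Rp − Rb) / TE = (14.5% − 16.4%) / 4.1% = -1.90% / 4.1% = -0.4634

-0.46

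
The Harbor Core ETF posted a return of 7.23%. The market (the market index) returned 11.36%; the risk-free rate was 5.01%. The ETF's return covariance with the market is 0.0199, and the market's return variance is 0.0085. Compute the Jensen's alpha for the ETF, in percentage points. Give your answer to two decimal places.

β = Cov / Var = 0.0199 / 0.0085 = 2.3412
E[R] = Rf + β(Rm − Rf) = 5.01% + 2.3412 × (11.36% − 5.01%) = 19.8766%
α = Rp − E[R] = 7.23% − 19.8766% = -12.6466

-12.65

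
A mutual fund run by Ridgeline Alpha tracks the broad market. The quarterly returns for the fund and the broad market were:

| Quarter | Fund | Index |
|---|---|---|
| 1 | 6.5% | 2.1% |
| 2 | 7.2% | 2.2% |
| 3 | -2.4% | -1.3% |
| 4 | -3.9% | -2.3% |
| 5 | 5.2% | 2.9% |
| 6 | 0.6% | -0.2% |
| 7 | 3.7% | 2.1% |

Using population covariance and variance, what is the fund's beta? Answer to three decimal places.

2.060

r̄p = 2.4143%,  r̄m = 0.7857%
Cov = Σ(rp − r̄p)(rm − r̄m) / 7 = 7.2902
Var(rm) = Σ(rm − r̄m)² / 7 = 3.5384
β = Cov / Var = 7.2902 / 3.5384 = 2.0603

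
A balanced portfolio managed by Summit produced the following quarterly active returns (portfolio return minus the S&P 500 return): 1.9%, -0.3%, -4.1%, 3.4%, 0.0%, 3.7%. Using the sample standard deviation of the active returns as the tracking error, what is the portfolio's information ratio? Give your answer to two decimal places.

μ = (1.9 − 0.3 − 4.1 + 3.4 + 0 + 3.7) / 6 = 4.60 / 6 = 0.7667%
Σ(r − μ)² = (1.9 − 0.7667)² + (-0.3 − 0.7667)² + … = 42.2333
σ = √[42.2333 / 5] = 2.9063%
IR = μ / tracking error = 0.7667 / 2.9063 = 0.2638

0.26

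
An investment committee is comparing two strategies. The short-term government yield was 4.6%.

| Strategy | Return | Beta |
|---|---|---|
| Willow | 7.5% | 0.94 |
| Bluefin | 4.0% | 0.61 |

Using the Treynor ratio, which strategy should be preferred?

Willow

Willow: Treynor = (7.5% − 4.6%) / 0.94 = 3.085
Bluefin: Treynor = (4.0% − 4.6%) / 0.61 = -0.984
Highest: Willow (3.085).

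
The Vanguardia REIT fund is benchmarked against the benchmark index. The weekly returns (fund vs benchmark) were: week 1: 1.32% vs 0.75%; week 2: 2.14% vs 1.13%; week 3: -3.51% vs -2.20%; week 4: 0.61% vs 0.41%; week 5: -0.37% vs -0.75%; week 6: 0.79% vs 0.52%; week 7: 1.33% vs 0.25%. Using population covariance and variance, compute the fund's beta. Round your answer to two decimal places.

r̄p = 0.3300%,  r̄m = 0.0157%
Cov = Σ(rp − r̄p)(rm − r̄m) / 7 = 1.7664
Var(rm) = Σ(rm − r̄m)² / 7 = 1.1059
β = Cov / Var = 1.7664 / 1.1059 = 1.5973

1.60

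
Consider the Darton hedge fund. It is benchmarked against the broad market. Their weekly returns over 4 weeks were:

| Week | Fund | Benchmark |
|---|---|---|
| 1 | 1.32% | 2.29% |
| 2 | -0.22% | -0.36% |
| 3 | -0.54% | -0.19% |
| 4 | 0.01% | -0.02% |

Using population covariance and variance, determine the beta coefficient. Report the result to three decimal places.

0.634

r̄p = 0.1425%,  r̄m = 0.4300%
Cov = Σ(rp − r̄p)(rm − r̄m) / 4 = 0.7398
Var(rm) = Σ(rm − r̄m)² / 4 = 1.1677
β = Cov / Var = 0.7398 / 1.1677 = 0.6336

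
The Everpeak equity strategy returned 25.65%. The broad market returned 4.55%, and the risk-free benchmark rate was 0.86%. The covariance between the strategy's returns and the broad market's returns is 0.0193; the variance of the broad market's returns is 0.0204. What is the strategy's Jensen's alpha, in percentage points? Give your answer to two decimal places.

β = Cov / Var = 0.0193 / 0.0204 = 0.9461
E[R] = Rf + β(Rm − Rf) = 0.86% + 0.9461 × (4.55% − 0.86%) = 4.3511%
α = Rp − E[R] = 25.65% − 4.3511% = 21.2989

21.30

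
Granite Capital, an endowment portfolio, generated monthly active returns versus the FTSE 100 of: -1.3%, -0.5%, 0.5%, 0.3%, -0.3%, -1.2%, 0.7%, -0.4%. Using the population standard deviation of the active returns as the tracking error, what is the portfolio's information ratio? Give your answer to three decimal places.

-0.396

r̄ = (-1.3 − 0.5 + 0.5 + 0.3 − 0.3 − 1.2 + 0.7 − 0.4) / 8 = -0.2750%
Σ(r − r̄)² = (-1.3 − (-0.2750))² + (-0.5 − (-0.2750))² + (0.5 − (-0.2750))² + … = 3.8550
σ = √[3.8550 / 8] = 0.6942%
IR = r̄ / tracking error = -0.2750 / 0.6942 = -0.3961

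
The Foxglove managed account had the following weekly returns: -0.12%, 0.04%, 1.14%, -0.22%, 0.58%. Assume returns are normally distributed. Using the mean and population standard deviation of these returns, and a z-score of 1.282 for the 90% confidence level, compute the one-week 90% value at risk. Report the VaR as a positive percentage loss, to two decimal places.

r̄ = (-0.12 + 0.04 + 1.14 − 0.22 + 0.58) / 5 = 1.420 / 5 = 0.2840%
Σ(r − r̄)² = 1.2971; population σ = √(1.2971/5) = 0.5093%
VaR = −(r̄ − z·σ) = −(0.2840 − 1.282 × 0.5093) = −(-0.3689) = 0.3689%

0.37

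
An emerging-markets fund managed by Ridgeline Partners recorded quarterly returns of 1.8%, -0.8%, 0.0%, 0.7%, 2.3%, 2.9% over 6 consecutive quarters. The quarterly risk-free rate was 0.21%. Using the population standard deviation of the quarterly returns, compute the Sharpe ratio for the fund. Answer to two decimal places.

0.72

Mean return μ = 6.90 / 6 = 1.1500%
Σ(r − μ)² = 10.1350; population σ = √(10.1350/6) = 1.2997%
Sharpe = (μ − rf) / σ = (1.1500 − 0.21) / 1.2997 = 0.9400 / 1.2997 = 0.7232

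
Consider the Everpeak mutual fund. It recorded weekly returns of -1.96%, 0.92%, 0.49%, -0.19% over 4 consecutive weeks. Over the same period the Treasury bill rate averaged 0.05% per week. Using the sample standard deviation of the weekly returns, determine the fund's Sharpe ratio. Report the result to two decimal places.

-0.19

r̄ = (-1.96 + 0.92 + 0.49 − 0.19) / 4 = -0.1850%
Σ(r − r̄)² = (-1.96 − (-0.1850))² + (0.92 − (-0.1850))² + (0.49 − (-0.1850))² + … = 4.8273
sample σ = √(4.8273 / 3) = √1.6091 = 1.2685%
Sharpe = (r̄ − rf) / σ = (-0.1850 − 0.05) / 1.2685 = -0.2350 / 1.2685 = -0.1853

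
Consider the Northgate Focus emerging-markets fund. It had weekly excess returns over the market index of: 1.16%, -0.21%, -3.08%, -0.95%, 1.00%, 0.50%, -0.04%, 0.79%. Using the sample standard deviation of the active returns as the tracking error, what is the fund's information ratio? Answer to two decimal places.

μ = (1.16 − 0.21 − 3.08 − 0.95 + 1 + 0.5 − 0.04 + 0.79) / 8 = -0.1038%
Sample std dev = √[13.5682 / 7] = 1.3922%
IR = μ / tracking error = -0.1038 / 1.3922 = -0.0746

-0.07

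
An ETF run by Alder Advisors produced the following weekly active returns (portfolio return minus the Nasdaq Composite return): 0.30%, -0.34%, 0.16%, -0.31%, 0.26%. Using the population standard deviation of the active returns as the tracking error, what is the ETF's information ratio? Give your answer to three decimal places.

r̄ = (0.3 − 0.34 + 0.16 − 0.31 + 0.26) / 5 = 0.0140%
Σ(r − r̄)² = 0.3939; population σ = √(0.3939/5) = 0.2807%
IR = r̄ / tracking error = 0.0140 / 0.2807 = 0.0499

0.050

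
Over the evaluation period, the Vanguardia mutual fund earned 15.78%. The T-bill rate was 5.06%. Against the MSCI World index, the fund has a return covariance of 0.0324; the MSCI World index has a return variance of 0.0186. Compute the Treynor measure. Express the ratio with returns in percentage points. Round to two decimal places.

6.15

β = Cov / Var = 0.0324 / 0.0186 = 1.7419
Treynor = (Rp − Rf) / β = (15.78% − 5.06%) / 1.7419 = 10.72 / 1.7419 = 6.1542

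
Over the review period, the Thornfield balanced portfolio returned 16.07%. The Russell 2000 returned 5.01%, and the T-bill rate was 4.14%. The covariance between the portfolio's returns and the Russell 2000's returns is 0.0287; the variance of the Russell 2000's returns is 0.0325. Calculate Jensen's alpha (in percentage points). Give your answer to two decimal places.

β = Cov / Var = 0.0287 / 0.0325 = 0.8831
E[R] = Rf + β(Rm − Rf) = 4.14% + 0.8831 × (5.01% − 4.14%) = 4.9083%
α = Rp − E[R] = 16.07% − 4.9083% = 11.1617

11.16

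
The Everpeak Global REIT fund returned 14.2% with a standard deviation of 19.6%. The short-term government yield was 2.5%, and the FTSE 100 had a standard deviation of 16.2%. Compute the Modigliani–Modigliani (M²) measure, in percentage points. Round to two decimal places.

Sharpe = (Rp − Rf) / σp = (14.2% − 2.5%) / 19.6% = 0.5969
M² = Rf + Sharpe × σm = 2.5% + 0.5969 × 16.2% = 12.1698%

12.17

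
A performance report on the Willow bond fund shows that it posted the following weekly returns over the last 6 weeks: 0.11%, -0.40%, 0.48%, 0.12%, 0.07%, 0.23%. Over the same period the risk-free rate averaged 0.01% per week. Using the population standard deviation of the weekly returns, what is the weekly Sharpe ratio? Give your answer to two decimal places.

0.35

r̄ = (0.11 − 0.4 + 0.48 + 0.12 + 0.07 + 0.23) / 6 = 0.1017%
Σ(r − r̄)² = (0.11 − 0.1017)² + (-0.4 − 0.1017)² + … = 0.4127
σ = √[0.4127 / 6] = 0.2623%
Sharpe = (r̄ − rf) / σ = (0.1017 − 0.01) / 0.2623 = 0.0917 / 0.2623 = 0.3496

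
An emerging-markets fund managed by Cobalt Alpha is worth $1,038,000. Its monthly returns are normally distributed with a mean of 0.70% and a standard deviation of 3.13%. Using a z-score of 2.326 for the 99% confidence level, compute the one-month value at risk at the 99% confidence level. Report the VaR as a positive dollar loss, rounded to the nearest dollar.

$68,304

Return at the 99% tail: μ − z·σ = 0.70% − 2.326 × 3.13% = 0.7 − 7.28038 = -6.58038%
VaR = −(-6.58038%) × $1,038,000 = 6.58038% × $1,038,000 = $68,304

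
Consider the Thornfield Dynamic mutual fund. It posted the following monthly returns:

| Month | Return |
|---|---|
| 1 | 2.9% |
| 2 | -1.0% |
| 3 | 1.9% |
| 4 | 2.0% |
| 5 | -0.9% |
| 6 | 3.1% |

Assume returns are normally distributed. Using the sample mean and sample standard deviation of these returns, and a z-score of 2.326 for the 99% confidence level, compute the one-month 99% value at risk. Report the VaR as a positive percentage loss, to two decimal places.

r̄ = (2.9 − 1 + 1.9 + 2 − 0.9 + 3.1) / 6 = 1.3333%
Σ(r − r̄)² = (2.9 − 1.3333)² + (-1 − 1.3333)² + … = 16.7733
sample σ = √(16.7733 / 5) = √3.3547 = 1.8316%
VaR = −(r̄ − z·σ) = −(1.3333 − 2.326 × 1.8316) = −(-2.9270) = 2.9270%

2.93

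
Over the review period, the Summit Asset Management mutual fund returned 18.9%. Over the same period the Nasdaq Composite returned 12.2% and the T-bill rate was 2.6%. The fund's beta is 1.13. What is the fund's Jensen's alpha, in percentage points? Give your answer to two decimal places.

5.45

CAPM expected return = Rf + β(Rm − Rf) = 2.6% + 1.13 × (12.2% − 2.6%) = 2.6 + 1.13 × 9.60 = 13.4480%
Jensen's α = Rp − E[R] = 18.9% − 13.4480% = 5.4520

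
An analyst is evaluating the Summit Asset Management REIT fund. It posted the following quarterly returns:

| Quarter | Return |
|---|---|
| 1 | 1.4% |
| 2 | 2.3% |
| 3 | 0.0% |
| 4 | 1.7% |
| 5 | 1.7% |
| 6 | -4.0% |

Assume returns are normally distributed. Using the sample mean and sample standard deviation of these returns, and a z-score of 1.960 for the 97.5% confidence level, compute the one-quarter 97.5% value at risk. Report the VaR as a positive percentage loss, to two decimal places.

r̄ = (1.4 + 2.3 + 0 + 1.7 + 1.7 − 4) / 6 = 0.5167%
Sample σ = √[Σ(r − r̄)² / 5] = √[27.4283 / 5] = √5.4857 = 2.3422%
VaR = −(r̄ − z·σ) = −(0.5167 − 1.960 × 2.3422) = −(-4.0740) = 4.0740%

4.07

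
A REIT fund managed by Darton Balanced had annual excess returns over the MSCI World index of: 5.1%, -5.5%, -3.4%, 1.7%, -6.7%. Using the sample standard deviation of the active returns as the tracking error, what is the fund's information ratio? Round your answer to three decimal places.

r̄ = (5.1 − 5.5 − 3.4 + 1.7 − 6.7) / 5 = -8.80 / 5 = -1.7600%
Sample std dev = √[100.1120 / 4] = 5.0028%
IR = r̄ / tracking error = -1.7600 / 5.0028 = -0.3518

-0.352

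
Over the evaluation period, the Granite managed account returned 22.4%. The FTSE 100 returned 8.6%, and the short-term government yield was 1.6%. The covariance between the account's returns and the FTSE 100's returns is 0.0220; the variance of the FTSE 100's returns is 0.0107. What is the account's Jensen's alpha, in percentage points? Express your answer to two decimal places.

6.41

β = Cov / Var = 0.0220 / 0.0107 = 2.0561
E[R] = Rf + β(Rm − Rf) = 1.6% + 2.0561 × (8.6% − 1.6%) = 15.9927%
α = Rp − E[R] = 22.4% − 15.9927% = 6.4073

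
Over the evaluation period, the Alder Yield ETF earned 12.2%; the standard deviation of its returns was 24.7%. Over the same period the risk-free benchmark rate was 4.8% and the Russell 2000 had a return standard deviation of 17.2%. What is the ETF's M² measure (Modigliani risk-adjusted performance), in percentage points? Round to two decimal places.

9.95

Sharpe = (Rp − Rf) / σp = (12.2% − 4.8%) / 24.7% = 0.2996
M² = Rf + Sharpe × σm = 4.8% + 0.2996 × 17.2% = 9.9531%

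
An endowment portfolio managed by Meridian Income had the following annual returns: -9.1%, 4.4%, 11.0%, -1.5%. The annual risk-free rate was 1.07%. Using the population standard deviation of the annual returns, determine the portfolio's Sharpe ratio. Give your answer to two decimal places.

μ = (-9.1 + 4.4 + 11 − 1.5) / 4 = 4.80 / 4 = 1.2000%
Population σ = √[Σ(r − μ)² / 4] = √[219.6600 / 4] = √54.9150 = 7.4105%
Sharpe = (μ − rf) / σ = (1.2000 − 1.07) / 7.4105 = 0.1300 / 7.4105 = 0.0175

0.02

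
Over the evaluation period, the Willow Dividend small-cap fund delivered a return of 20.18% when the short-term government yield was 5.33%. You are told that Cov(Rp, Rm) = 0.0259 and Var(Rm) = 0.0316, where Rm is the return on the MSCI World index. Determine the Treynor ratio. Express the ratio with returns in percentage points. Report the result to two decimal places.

18.12

β = Cov / Var = 0.0259 / 0.0316 = 0.8196
Treynor = (Rp − Rf) / β = (20.18% − 5.33%) / 0.8196 = 14.85 / 0.8196 = 18.1186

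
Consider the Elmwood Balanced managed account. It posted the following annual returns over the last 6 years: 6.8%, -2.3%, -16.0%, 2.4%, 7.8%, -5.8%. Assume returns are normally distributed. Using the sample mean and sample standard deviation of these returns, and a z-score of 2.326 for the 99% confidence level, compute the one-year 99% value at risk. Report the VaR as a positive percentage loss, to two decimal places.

21.97

r̄ = (6.8 − 2.3 − 16 + 2.4 + 7.8 − 5.8) / 6 = -7.10 / 6 = -1.1833%
Σ(r − r̄)² = 399.3683; sample σ = √(399.3683/5) = 8.9372%
VaR = −(r̄ − z·σ) = −(-1.1833 − 2.326 × 8.9372) = −(-21.9712) = 21.9712%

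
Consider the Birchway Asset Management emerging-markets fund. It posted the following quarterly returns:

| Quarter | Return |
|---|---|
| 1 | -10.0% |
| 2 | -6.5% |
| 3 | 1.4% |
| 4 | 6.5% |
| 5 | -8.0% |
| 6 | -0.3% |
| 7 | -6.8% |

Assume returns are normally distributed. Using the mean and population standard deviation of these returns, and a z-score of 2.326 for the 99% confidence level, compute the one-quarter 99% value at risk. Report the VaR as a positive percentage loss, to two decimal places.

16.32

Mean return r̄ = -23.70 / 7 = -3.3857%
Σ(r − r̄)² = (-10 − (-3.3857))² + (-6.5 − (-3.3857))² + … = 216.5486
population σ = √(216.5486 / 7) = √30.9355 = 5.5620%
VaR = −(r̄ − z·σ) = −(-3.3857 − 2.326 × 5.5620) = −(-16.3229) = 16.3229%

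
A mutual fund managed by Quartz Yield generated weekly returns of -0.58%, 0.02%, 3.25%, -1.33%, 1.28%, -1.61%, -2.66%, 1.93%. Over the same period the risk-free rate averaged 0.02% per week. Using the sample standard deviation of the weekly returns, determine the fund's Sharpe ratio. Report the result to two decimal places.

0.01

Mean return r̄ = 0.300 / 8 = 0.0375%
Σ(r − r̄)² = (-0.58 − 0.0375)² + (0.02 − 0.0375)² + (3.25 − 0.0375)² + … = 27.6880
sample σ = √(27.6880 / 7) = √3.9554 = 1.9888%
Sharpe = (r̄ − rf) / σ = (0.0375 − 0.02) / 1.9888 = 0.0175 / 1.9888 = 0.0088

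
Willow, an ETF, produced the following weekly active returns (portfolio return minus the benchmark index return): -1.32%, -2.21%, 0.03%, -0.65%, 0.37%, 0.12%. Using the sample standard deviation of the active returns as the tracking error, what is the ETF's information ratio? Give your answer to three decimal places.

r̄ = (-1.32 − 2.21 + 0.03 − 0.65 + 0.37 + 0.12) / 6 = -3.660 / 6 = -0.6100%
Sample std dev = √[4.9686 / 5] = 0.9969%
IR = r̄ / tracking error = -0.6100 / 0.9969 = -0.6119

-0.612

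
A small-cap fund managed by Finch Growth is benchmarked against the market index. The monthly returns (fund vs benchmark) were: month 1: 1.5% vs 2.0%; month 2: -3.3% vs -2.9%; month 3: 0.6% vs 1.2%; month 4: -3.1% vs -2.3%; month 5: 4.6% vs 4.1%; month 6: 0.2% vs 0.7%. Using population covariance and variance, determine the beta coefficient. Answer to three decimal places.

1.115

r̄p = 0.0833%,  r̄m = 0.4667%
Cov = Σ(rp − r̄p)(rm − r̄m) / 6 = 6.5311
Var(rm) = Σ(rm − r̄m)² / 6 = 5.8556
β = Cov / Var = 6.5311 / 5.8556 = 1.1154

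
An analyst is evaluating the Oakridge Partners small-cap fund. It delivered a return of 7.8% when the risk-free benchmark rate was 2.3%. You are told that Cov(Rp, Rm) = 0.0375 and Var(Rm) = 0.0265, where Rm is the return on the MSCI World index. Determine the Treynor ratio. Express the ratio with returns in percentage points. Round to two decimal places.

3.89

β = Cov / Var = 0.0375 / 0.0265 = 1.4151
Treynor = (Rp − Rf) / β = (7.8% − 2.3%) / 1.4151 = 5.50 / 1.4151 = 3.8867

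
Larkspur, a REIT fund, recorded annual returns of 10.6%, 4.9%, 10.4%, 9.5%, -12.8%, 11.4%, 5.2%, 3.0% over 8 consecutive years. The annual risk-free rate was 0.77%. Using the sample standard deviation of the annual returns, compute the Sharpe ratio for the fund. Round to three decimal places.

r̄ = (10.6 + 4.9 + 10.4 + 9.5 − 12.8 + 11.4 + 5.2 + 3) / 8 = 42.20 / 8 = 5.2750%
Σ(r − r̄)² = (10.6 − 5.2750)² + (4.9 − 5.2750)² + … = 442.0150
σ = √[442.0150 / 7] = 7.9464%
Sharpe = (r̄ − rf) / σ = (5.2750 − 0.77) / 7.9464 = 4.5050 / 7.9464 = 0.5669

0.567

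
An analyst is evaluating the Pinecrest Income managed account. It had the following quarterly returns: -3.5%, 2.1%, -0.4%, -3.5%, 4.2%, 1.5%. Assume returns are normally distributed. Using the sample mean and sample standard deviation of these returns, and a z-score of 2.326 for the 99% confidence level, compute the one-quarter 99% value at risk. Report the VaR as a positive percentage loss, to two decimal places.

7.21

Mean return μ = 0.40 / 6 = 0.0667%
Σ(r − μ)² = 48.9333; sample σ = √(48.9333/5) = 3.1284%
VaR = −(μ − z·σ) = −(0.0667 − 2.326 × 3.1284) = −(-7.2100) = 7.2100%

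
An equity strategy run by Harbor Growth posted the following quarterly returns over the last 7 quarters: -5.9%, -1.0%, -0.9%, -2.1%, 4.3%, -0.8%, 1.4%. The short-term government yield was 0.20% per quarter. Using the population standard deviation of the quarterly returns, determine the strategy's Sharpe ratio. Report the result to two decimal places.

-0.32

r̄ = (-5.9 − 1 − 0.9 − 2.1 + 4.3 − 0.8 + 1.4) / 7 = -5.00 / 7 = -0.7143%
Population σ = √[Σ(r − r̄)² / 7] = √[58.5486 / 7] = √8.3641 = 2.8921%
Sharpe = (r̄ − rf) / σ = (-0.7143 − 0.2) / 2.8921 = -0.9143 / 2.8921 = -0.3161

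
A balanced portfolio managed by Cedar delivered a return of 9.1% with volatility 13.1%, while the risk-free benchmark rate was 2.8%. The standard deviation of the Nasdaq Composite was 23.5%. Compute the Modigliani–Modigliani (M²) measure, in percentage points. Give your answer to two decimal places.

Sharpe = (Rp − Rf) / σp = (9.1% − 2.8%) / 13.1% = 0.4809
M² = Rf + Sharpe × σm = 2.8% + 0.4809 × 23.5% = 14.1012%

14.10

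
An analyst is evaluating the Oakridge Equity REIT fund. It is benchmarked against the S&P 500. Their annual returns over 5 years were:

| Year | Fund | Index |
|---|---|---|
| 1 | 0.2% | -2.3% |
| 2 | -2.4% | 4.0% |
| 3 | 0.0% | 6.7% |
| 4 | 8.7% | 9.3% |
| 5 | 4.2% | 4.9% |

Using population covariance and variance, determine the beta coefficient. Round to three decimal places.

r̄p = 2.1400%,  r̄m = 4.5200%
Cov = Σ(rp − r̄p)(rm − r̄m) / 5 = 8.6132
Var(rm) = Σ(rm − r̄m)² / 5 = 14.9056
β = Cov / Var = 8.6132 / 14.9056 = 0.5778

0.578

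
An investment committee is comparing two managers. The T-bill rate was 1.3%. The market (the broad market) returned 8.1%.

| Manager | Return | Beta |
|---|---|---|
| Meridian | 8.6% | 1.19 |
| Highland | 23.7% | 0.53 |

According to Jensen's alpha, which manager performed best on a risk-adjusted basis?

Meridian: α = 8.6% − [1.3% + 1.19 × (8.1% − 1.3%)] = -0.792
Highland: α = 23.7% − [1.3% + 0.53 × (8.1% − 1.3%)] = 18.796
Highest: Highland (18.796).

Highland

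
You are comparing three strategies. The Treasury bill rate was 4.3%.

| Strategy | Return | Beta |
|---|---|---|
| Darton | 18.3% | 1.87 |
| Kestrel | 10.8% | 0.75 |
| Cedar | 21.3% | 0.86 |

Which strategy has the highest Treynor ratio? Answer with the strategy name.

Cedar

Darton: Treynor = (18.3% − 4.3%) / 1.87 = 7.487
Kestrel: Treynor = (10.8% − 4.3%) / 0.75 = 8.667
Cedar: Treynor = (21.3% − 4.3%) / 0.86 = 19.767
Highest: Cedar (19.767).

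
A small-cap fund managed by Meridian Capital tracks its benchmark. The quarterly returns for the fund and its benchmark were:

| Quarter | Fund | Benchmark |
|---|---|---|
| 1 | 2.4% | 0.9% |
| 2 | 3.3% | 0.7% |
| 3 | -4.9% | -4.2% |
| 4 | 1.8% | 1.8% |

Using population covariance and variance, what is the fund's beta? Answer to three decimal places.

1.308

r̄p = 0.6500%,  r̄m = -0.2000%
Cov = Σ(rp − r̄p)(rm − r̄m) / 4 = 7.2025
Var(rm) = Σ(rm − r̄m)² / 4 = 5.5050
β = Cov / Var = 7.2025 / 5.5050 = 1.3084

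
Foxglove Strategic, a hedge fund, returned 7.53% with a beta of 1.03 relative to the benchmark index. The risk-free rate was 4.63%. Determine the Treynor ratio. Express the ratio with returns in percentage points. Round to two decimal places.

2.82

Treynor = (Rp − Rf) / β = (7.53% − 4.63%) / 1.03 = 2.90 / 1.03 = 2.8155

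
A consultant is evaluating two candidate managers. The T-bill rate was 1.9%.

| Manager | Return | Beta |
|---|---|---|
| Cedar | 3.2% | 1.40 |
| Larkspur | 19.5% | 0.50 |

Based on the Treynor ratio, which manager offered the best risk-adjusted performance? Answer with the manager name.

Larkspur

Cedar: Treynor = (3.2% − 1.9%) / 1.40 = 0.929
Larkspur: Treynor = (19.5% − 1.9%) / 0.50 = 35.200
Highest: Larkspur (35.200).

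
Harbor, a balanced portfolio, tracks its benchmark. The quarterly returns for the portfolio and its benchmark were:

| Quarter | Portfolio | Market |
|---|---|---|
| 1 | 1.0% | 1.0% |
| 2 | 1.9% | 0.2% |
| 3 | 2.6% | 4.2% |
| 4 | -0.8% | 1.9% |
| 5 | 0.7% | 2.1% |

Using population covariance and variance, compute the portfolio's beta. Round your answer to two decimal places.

0.23

r̄p = 1.0800%,  r̄m = 1.8800%
Cov = Σ(rp − r̄p)(rm − r̄m) / 5 = 0.4196
Var(rm) = Σ(rm − r̄m)² / 5 = 1.8056
β = Cov / Var = 0.4196 / 1.8056 = 0.2324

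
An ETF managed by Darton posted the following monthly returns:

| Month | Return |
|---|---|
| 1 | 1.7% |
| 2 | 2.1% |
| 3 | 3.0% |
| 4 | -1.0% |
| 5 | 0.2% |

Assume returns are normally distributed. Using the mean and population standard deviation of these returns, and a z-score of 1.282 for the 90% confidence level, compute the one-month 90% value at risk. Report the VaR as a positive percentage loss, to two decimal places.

r̄ = (1.7 + 2.1 + 3 − 1 + 0.2) / 5 = 1.2000%
Σ(r − r̄)² = (1.7 − 1.2000)² + (2.1 − 1.2000)² + … = 10.1400
population σ = √(10.1400 / 5) = √2.0280 = 1.4241%
VaR = −(r̄ − z·σ) = −(1.2000 − 1.282 × 1.4241) = −(-0.6257) = 0.6257%

0.63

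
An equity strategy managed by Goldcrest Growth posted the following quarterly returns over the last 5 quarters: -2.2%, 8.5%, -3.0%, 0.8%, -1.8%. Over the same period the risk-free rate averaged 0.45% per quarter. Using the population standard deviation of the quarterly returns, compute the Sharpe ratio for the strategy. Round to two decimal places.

Mean return r̄ = 2.30 / 5 = 0.4600%
Σ(r − r̄)² = (-2.2 − 0.4600)² + (8.5 − 0.4600)² + (-3 − 0.4600)² + … = 88.9120
σ = √[88.9120 / 5] = 4.2169%
Sharpe = (r̄ − rf) / σ = (0.4600 − 0.45) / 4.2169 = 0.0100 / 4.2169 = 0.0024

0.00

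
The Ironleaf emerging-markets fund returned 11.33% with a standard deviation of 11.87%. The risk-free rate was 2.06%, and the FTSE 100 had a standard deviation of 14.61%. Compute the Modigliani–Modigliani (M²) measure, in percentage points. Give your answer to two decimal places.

13.47

Sharpe = (Rp − Rf) / σp = (11.33% − 2.06%) / 11.87% = 0.7810
M² = Rf + Sharpe × σm = 2.06% + 0.7810 × 14.61% = 13.4704%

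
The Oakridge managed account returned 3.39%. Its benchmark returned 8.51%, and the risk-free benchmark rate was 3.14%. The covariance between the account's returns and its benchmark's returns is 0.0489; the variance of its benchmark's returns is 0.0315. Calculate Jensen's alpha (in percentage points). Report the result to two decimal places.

-8.09

β = Cov / Var = 0.0489 / 0.0315 = 1.5524
E[R] = Rf + β(Rm − Rf) = 3.14% + 1.5524 × (8.51% − 3.14%) = 11.4764%
α = Rp − E[R] = 3.39% − 11.4764% = -8.0864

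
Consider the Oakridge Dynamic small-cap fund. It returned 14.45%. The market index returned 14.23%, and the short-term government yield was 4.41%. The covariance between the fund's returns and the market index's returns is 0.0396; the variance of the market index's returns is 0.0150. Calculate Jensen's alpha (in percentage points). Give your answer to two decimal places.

-15.88

β = Cov / Var = 0.0396 / 0.0150 = 2.6400
E[R] = Rf + β(Rm − Rf) = 4.41% + 2.6400 × (14.23% − 4.41%) = 30.3348%
α = Rp − E[R] = 14.45% − 30.3348% = -15.8848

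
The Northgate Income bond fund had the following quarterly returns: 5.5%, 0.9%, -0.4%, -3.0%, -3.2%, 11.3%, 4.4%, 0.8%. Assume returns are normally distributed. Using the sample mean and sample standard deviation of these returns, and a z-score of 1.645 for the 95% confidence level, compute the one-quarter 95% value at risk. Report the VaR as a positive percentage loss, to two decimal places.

5.95

r̄ = (5.5 + 0.9 − 0.4 − 3 − 3.2 + 11.3 + 4.4 + 0.8) / 8 = 16.30 / 8 = 2.0375%
Sample σ = √[Σ(r − r̄)² / 7] = √[164.9388 / 7] = √23.5627 = 4.8541%
VaR = −(r̄ − z·σ) = −(2.0375 − 1.645 × 4.8541) = −(-5.9475) = 5.9475%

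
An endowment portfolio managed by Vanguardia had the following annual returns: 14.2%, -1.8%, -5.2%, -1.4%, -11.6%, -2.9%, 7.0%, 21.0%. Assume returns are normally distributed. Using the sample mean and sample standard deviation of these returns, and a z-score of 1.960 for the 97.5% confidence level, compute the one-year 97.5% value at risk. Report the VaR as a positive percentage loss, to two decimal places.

18.80

r̄ = (14.2 − 1.8 − 5.2 − 1.4 − 11.6 − 2.9 + 7 + 21) / 8 = 2.4125%
Σ(r − r̄)² = (14.2 − 2.4125)² + (-1.8 − 2.4125)² + … = 820.2888
σ = √[820.2888 / 7] = 10.8252%
VaR = −(r̄ − z·σ) = −(2.4125 − 1.960 × 10.8252) = −(-18.8049) = 18.8049%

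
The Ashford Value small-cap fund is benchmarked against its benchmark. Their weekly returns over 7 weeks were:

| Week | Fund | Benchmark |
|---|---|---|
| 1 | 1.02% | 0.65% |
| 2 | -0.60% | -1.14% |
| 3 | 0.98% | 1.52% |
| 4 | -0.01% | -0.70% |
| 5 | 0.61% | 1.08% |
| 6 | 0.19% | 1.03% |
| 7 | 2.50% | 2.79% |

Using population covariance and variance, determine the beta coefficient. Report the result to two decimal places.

r̄p = 0.6700%,  r̄m = 0.7471%
Cov = Σ(rp − r̄p)(rm − r̄m) / 7 = 1.0241
Var(rm) = Σ(rm − r̄m)² / 7 = 1.5180
β = Cov / Var = 1.0241 / 1.5180 = 0.6746

0.67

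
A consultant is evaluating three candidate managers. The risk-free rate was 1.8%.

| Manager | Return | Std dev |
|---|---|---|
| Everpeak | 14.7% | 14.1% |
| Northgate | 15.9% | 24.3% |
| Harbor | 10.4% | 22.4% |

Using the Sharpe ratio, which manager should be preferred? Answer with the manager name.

Everpeak: Sharpe ratio = (14.7% − 1.8%) / 14.1% = 0.915
Northgate: Sharpe ratio = (15.9% − 1.8%) / 24.3% = 0.580
Harbor: Sharpe ratio = (10.4% − 1.8%) / 22.4% = 0.384
Highest: Everpeak (0.915).

Everpeak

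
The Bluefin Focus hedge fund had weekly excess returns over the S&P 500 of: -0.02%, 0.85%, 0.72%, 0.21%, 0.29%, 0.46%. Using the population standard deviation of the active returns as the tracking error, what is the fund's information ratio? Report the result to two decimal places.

1.41

r̄ = (-0.02 + 0.85 + 0.72 + 0.21 + 0.29 + 0.46) / 6 = 0.4183%
Population σ = √[Σ(r − r̄)² / 6] = √[0.5311 / 6] = √0.0885 = 0.2975%
IR = r̄ / tracking error = 0.4183 / 0.2975 = 1.4061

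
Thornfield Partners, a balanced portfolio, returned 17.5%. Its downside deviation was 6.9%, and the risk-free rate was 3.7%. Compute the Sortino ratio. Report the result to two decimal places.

Sortino = (Rp − Rf) / σd = (17.5% − 3.7%) / 6.9% = 13.80% / 6.9% = 2.0000

2.00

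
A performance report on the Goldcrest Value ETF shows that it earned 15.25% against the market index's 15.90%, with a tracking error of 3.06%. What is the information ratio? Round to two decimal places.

IR = (Rp − Rb) / TE = (15.25% − 15.90%) / 3.06% = -0.65% / 3.06% = -0.2124

-0.21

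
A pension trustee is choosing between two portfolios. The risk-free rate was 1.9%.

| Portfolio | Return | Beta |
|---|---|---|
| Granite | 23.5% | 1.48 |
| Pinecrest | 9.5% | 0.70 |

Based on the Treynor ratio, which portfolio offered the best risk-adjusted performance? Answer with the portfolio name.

Granite

Granite: Treynor = (23.5% − 1.9%) / 1.48 = 14.595
Pinecrest: Treynor = (9.5% − 1.9%) / 0.70 = 10.857
Highest: Granite (14.595).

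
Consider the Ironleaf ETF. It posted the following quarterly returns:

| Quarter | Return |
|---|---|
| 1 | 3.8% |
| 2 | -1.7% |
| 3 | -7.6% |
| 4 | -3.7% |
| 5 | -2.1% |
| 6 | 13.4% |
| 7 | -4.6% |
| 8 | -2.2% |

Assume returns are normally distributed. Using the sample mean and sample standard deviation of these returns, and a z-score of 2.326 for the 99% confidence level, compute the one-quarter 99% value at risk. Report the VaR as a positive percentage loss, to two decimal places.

15.71

r̄ = (3.8 − 1.7 − 7.6 − 3.7 − 2.1 + 13.4 − 4.6 − 2.2) / 8 = -0.5875%
Σ(r − r̄)² = (3.8 − (-0.5875))² + (-1.7 − (-0.5875))² + (-7.6 − (-0.5875))² + … = 295.9888
σ = √[295.9888 / 7] = 6.5026%
VaR = −(r̄ − z·σ) = −(-0.5875 − 2.326 × 6.5026) = −(-15.7125) = 15.7125%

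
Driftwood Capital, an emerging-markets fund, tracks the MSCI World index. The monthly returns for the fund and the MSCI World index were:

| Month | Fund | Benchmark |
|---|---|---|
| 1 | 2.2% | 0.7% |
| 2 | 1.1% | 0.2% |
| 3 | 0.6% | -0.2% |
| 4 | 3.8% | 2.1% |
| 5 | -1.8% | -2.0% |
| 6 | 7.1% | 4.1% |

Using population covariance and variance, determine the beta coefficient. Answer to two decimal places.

r̄p = 2.1667%,  r̄m = 0.8167%
Cov = Σ(rp − r̄p)(rm − r̄m) / 6 = 5.2856
Var(rm) = Σ(rm − r̄m)² / 6 = 3.6314
β = Cov / Var = 5.2856 / 3.6314 = 1.4555

1.46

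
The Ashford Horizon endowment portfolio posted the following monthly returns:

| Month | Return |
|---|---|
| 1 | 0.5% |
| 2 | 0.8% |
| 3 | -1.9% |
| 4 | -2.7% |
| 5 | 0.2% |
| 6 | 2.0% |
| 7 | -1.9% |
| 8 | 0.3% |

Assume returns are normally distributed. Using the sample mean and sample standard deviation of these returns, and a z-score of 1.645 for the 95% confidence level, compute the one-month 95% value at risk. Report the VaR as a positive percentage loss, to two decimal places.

3.02

r̄ = (0.5 + 0.8 − 1.9 − 2.7 + 0.2 + 2 − 1.9 + 0.3) / 8 = -2.70 / 8 = -0.3375%
Sample std dev = √[18.6188 / 7] = 1.6309%
VaR = −(r̄ − z·σ) = −(-0.3375 − 1.645 × 1.6309) = −(-3.0203) = 3.0203%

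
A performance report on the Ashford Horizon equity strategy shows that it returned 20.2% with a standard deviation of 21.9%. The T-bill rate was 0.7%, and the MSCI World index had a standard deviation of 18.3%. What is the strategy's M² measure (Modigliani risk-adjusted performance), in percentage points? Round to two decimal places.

Sharpe = (Rp − Rf) / σp = (20.2% − 0.7%) / 21.9% = 0.8904
M² = Rf + Sharpe × σm = 0.7% + 0.8904 × 18.3% = 16.9943%

16.99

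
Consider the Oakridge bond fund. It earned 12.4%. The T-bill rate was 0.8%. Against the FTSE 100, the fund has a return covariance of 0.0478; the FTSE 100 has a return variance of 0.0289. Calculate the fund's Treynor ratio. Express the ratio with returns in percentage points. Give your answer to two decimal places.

7.01

β = Cov / Var = 0.0478 / 0.0289 = 1.6540
Treynor = (Rp − Rf) / β = (12.4% − 0.8%) / 1.6540 = 11.60 / 1.6540 = 7.0133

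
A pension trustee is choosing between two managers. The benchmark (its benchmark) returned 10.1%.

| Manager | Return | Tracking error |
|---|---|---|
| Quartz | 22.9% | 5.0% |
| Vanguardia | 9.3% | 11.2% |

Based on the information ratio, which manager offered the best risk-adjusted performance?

Quartz

Quartz: IR = (22.9% − 10.1%) / 5.0% = 2.560
Vanguardia: IR = (9.3% − 10.1%) / 11.2% = -0.071
Highest: Quartz (2.560).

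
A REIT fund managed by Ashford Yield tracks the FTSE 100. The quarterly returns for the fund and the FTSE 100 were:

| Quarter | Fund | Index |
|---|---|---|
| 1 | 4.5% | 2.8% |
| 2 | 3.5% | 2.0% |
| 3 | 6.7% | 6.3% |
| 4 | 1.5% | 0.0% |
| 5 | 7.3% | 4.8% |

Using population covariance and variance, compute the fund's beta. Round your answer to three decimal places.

r̄p = 4.7000%,  r̄m = 3.1800%
Cov = Σ(rp − r̄p)(rm − r̄m) / 5 = 4.4240
Var(rm) = Σ(rm − r̄m)² / 5 = 4.8016
β = Cov / Var = 4.4240 / 4.8016 = 0.9214

0.921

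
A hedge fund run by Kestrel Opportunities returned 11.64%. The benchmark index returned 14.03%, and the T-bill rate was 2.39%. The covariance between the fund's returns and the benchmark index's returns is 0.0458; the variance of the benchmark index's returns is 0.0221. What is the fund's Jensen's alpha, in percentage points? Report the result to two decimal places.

-14.87

β = Cov / Var = 0.0458 / 0.0221 = 2.0724
E[R] = Rf + β(Rm − Rf) = 2.39% + 2.0724 × (14.03% − 2.39%) = 26.5127%
α = Rp − E[R] = 11.64% − 26.5127% = -14.8727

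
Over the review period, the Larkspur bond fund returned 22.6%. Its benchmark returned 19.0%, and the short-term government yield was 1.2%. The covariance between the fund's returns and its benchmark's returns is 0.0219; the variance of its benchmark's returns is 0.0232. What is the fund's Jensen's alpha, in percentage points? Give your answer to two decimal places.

β = Cov / Var = 0.0219 / 0.0232 = 0.9440
E[R] = Rf + β(Rm − Rf) = 1.2% + 0.9440 × (19.0% − 1.2%) = 18.0032%
α = Rp − E[R] = 22.6% − 18.0032% = 4.5968

4.60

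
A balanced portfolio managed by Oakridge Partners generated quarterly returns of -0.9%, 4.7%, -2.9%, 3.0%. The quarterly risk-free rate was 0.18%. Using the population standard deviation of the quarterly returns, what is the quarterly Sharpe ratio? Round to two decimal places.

r̄ = (-0.9 + 4.7 − 2.9 + 3) / 4 = 0.9750%
Σ(r − r̄)² = 36.5075; population σ = √(36.5075/4) = 3.0211%
Sharpe = (r̄ − rf) / σ = (0.9750 − 0.18) / 3.0211 = 0.7950 / 3.0211 = 0.2631

0.26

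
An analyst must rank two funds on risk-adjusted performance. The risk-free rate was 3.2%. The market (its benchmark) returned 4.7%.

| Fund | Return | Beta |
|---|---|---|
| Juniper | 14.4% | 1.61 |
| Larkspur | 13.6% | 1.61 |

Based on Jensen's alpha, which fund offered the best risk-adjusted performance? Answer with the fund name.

Juniper

Juniper: α = 14.4% − [3.2% + 1.61 × (4.7% − 3.2%)] = 8.785
Larkspur: α = 13.6% − [3.2% + 1.61 × (4.7% − 3.2%)] = 7.985
Highest: Juniper (8.785).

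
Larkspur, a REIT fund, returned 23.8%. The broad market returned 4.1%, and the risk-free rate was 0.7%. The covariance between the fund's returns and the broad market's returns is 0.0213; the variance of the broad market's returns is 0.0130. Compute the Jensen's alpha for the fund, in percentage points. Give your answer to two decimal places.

17.53

β = Cov / Var = 0.0213 / 0.0130 = 1.6385
E[R] = Rf + β(Rm − Rf) = 0.7% + 1.6385 × (4.1% − 0.7%) = 6.2709%
α = Rp − E[R] = 23.8% − 6.2709% = 17.5291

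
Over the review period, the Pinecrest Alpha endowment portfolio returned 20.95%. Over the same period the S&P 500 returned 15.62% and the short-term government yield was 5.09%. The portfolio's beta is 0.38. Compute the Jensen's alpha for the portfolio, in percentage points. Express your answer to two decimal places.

CAPM expected return = Rf + β(Rm − Rf) = 5.09% + 0.38 × (15.62% − 5.09%) = 5.09 + 0.38 × 10.53 = 9.0914%
Jensen's α = Rp − E[R] = 20.95% − 9.0914% = 11.8586

11.86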